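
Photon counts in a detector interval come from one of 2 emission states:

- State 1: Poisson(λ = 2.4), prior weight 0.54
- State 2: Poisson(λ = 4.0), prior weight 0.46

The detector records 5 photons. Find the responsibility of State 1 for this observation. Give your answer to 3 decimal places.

0.311

By Bayes' theorem, P(k | x) = π_k f_k(x) / Σ_j π_j f_j(x).
Evaluate each component's likelihood at the observed value:
  p_1 = e^(−2.4)·2.4^5/5! = 0.0601961
  p_2 = e^(−4.0)·4.0^5/5! = 0.156293
Unnormalised posteriors:
  π_1·p_1 = 0.54 × 0.0601961 = 0.0325059
  π_2·p_2 = 0.46 × 0.156293 = 0.071895
Evidence: 0.0325059 + 0.071895 = 0.104401
P(State 1 | the observation) = 0.0325059 / 0.104401 ≈ 0.311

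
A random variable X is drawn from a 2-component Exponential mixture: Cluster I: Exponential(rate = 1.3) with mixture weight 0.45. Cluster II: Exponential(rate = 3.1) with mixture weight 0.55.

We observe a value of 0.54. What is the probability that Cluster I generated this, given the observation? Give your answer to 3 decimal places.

0.476

The responsibility of component k is π_k f_k(x) divided by Σ_j π_j f_j(x).
Exponential densities:
  f_I = 1.3·e^(−1.3·0.54) = 1.3·e^(−0.7020) = 0.644271
  f_II = 3.1·e^(−3.1·0.54) = 3.1·e^(−1.6740) = 0.581236
Prior × likelihood for each component:
  π_I·f_I = 0.45 × 0.644271 = 0.289922
  π_II·f_II = 0.55 × 0.581236 = 0.31968
Normaliser: 0.289922 + 0.31968 = 0.609602
So the posterior for Cluster I is 0.289922 / 0.609602 ≈ 0.476.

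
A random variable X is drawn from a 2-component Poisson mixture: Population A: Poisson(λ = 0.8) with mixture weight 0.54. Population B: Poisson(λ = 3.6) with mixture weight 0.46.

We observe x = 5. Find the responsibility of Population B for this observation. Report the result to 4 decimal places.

0.9896

The responsibility of component k is π_k f_k(x) divided by Σ_j π_j f_j(x).
Component likelihoods at x = 5:
  L_A = e^(−0.8)·0.8^5/5! = 0.00122697
  L_B = e^(−3.6)·3.6^5/5! = 0.13768
Prior × likelihood for each component:
  π_A·L_A = 0.54 × 0.00122697 = 0.000662563
  π_B·L_B = 0.46 × 0.13768 = 0.0633328
Denominator: 0.000662563 + 0.0633328 = 0.0639954
P(Population B | x) ≈ 0.9896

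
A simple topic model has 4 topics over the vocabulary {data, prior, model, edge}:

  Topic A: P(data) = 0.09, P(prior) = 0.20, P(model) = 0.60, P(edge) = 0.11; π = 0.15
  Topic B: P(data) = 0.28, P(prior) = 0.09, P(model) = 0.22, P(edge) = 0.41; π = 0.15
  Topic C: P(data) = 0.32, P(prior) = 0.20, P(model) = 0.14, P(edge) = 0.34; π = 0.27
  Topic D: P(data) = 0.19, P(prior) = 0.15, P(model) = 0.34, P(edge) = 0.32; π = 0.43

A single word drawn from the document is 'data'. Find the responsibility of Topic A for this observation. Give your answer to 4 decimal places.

0.0604

Posterior ∝ prior × likelihood, so P(k | x) ∝ w_k f_k(x); normalise over all components.
Categorical probabilities:
  L_A = 0.09
  L_B = 0.28
  L_C = 0.32
  L_D = 0.19
Weight by the priors:
  w_A·L_A = 0.15 × 0.09 = 0.0135
  w_B·L_B = 0.15 × 0.28 = 0.042
  w_C·L_C = 0.27 × 0.32 = 0.0864
  w_D·L_D = 0.43 × 0.19 = 0.0817
Denominator: 0.0135 + 0.042 + 0.0864 + 0.0817 = 0.2236
P(Topic A | the observation) ≈ 0.0604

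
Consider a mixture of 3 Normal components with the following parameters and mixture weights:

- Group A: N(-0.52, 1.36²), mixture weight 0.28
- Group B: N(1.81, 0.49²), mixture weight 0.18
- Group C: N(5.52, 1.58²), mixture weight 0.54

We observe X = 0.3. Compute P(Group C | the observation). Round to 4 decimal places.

P(component k | x) = w_k·f_k(x) / marginal(x), where marginal(x) = Σ_j w_j·f_j(x).
Component likelihoods at x = 0.3:
  f_A = 0.244585
  f_B = 0.00705641
  f_C = 0.00107665
Prior × likelihood for each component:
  w_A·f_A = 0.28 × 0.244585 = 0.0684838
  w_B·f_B = 0.18 × 0.00705641 = 0.00127015
  w_C·f_C = 0.54 × 0.00107665 = 0.00058139
Marginal: 0.0684838 + 0.00127015 + 0.00058139 = 0.0703354
Responsibility of Group C: 0.00058139 / 0.0703354 ≈ 0.0083

0.0083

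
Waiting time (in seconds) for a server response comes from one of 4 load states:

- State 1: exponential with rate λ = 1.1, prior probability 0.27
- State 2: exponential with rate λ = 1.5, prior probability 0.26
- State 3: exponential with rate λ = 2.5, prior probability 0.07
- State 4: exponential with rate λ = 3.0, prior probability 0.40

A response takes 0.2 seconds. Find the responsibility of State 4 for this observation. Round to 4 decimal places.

P(component k | x) = P(Z=k)·f_k(x) / marginal(x), where marginal(x) = Σ_j P(Z=j)·f_j(x).
Evaluate each component's likelihood at the observed value:
  p_1 = 0.882771
  p_2 = 1.11123
  p_3 = 1.51633
  p_4 = 1.64643
Multiply by the mixture weights:
  P(Z=1)·p_1 = 0.27 × 0.882771 = 0.238348
  P(Z=2)·p_2 = 0.26 × 1.11123 = 0.288919
  P(Z=3)·p_3 = 0.07 × 1.51633 = 0.106143
  P(Z=4)·p_4 = 0.40 × 1.64643 = 0.658574
Denominator: 0.238348 + 0.288919 + 0.106143 + 0.658574 = 1.29198
P(State 4 | 0.2 seconds) = 0.658574 / 1.29198 ≈ 0.5097

0.5097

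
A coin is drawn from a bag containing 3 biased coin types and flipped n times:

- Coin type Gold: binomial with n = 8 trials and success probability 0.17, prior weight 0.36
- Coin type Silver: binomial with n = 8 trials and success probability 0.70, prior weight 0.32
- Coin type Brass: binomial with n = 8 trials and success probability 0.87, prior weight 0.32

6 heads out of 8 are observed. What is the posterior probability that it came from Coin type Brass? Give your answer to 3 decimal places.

0.409

P(component k | x) = π_k·f_k(x) / marginal(x), where marginal(x) = Σ_j π_j·f_j(x).
Component likelihoods at x = 6 heads out of 8:
  f_Gold = 0.000465594
  f_Silver = 0.296475
  f_Brass = 0.205192
Prior × likelihood for each component:
  π_Gold·f_Gold = 0.36 × 0.000465594 = 0.000167614
  π_Silver·f_Silver = 0.32 × 0.296475 = 0.0948722
  π_Brass·f_Brass = 0.32 × 0.205192 = 0.0656614
Sum: 0.000167614 + 0.0948722 + 0.0656614 = 0.160701
Responsibility of Coin type Brass: 0.0656614 / 0.160701 ≈ 0.409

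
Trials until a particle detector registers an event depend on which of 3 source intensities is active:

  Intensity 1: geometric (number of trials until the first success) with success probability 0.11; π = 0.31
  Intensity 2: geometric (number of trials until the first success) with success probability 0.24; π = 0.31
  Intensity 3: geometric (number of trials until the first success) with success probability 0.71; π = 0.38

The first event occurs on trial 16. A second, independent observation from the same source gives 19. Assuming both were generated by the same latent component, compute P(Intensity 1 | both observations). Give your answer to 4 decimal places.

0.9747

P(component k | x) = π_k·f_k(x) / marginal(x), where marginal(x) = Σ_j π_j·f_j(x).
Since both observations come from the same component, the likelihood for component k is f_k(x₁)·f_k(x₂).
  L_1 = [0.11·(1−0.11)^15 = 0.11·0.174121 = 0.0191533] × [0.0135025] = 0.000258616
  L_2 = [0.24·(1−0.24)^15 = 0.24·0.0163006 = 0.00391215] × [0.00171734] = 6.71848e-06
  L_3 = [0.71·(1−0.71)^15 = 0.71·8.62919e-09 = 6.12672e-09] × [1.49425e-10] = 9.15484e-19
Weight by the priors:
  π_1·L_1 = 0.31 × 0.000258616 = 8.0171e-05
  π_2·L_2 = 0.31 × 6.71848e-06 = 2.08273e-06
  π_3·L_3 = 0.38 × 9.15484e-19 = 3.47884e-19
Marginal: 8.0171e-05 + 2.08273e-06 + 3.47884e-19 = 8.22537e-05
P(Intensity 1 | x₁, x₂) = 8.0171e-05 / 8.22537e-05 ≈ 0.9747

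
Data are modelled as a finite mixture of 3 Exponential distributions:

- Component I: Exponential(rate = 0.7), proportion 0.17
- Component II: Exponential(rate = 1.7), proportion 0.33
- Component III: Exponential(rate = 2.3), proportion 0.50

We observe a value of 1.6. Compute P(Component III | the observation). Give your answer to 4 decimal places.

Posterior ∝ prior × likelihood, so P(k | x) ∝ π_k f_k(x); normalise over all components.
Component likelihoods at x = 1.6:
  L_I = 0.7·e^(−0.7·1.6) = 0.7·e^(−1.1200) = 0.228396
  L_II = 1.7·e^(−1.7·1.6) = 1.7·e^(−2.7200) = 0.111987
  L_III = 2.3·e^(−2.3·1.6) = 2.3·e^(−3.6800) = 0.0580128
Multiply by the mixture weights:
  π_I·L_I = 0.17 × 0.228396 = 0.0388273
  π_II·L_II = 0.33 × 0.111987 = 0.0369557
  π_III·L_III = 0.50 × 0.0580128 = 0.0290064
Evidence: 0.0388273 + 0.0369557 + 0.0290064 = 0.104789
P(Component III | data) ≈ 0.2768

0.2768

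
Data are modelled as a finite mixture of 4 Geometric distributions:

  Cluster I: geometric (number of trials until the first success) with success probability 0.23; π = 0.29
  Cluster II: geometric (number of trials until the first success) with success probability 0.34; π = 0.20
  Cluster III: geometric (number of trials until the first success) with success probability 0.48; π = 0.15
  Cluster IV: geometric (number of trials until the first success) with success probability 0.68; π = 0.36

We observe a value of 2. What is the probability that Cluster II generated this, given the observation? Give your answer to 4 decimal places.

The responsibility of component k is π_k f_k(x) divided by Σ_j π_j f_j(x).
Evaluate each component's likelihood at the observed value:
  f_I = 0.23·(1−0.23)^1 = 0.23·0.77 = 0.1771
  f_II = 0.34·(1−0.34)^1 = 0.34·0.66 = 0.2244
  f_III = 0.48·(1−0.48)^1 = 0.48·0.52 = 0.2496
  f_IV = 0.68·(1−0.68)^1 = 0.68·0.32 = 0.2176
Prior × likelihood for each component:
  π_I·f_I = 0.29 × 0.1771 = 0.051359
  π_II·f_II = 0.20 × 0.2244 = 0.04488
  π_III·f_III = 0.15 × 0.2496 = 0.03744
  π_IV·f_IV = 0.36 × 0.2176 = 0.078336
Denominator: 0.051359 + 0.04488 + 0.03744 + 0.078336 = 0.212015
P(Cluster II | the observation) = 0.04488 / 0.212015 ≈ 0.2117

0.2117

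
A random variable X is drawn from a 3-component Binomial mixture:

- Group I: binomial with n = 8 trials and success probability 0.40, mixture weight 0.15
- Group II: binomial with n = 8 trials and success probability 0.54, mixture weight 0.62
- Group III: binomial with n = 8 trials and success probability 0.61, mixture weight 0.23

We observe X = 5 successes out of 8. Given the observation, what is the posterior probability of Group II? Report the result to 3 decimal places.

0.651

Apply Bayes' rule: the posterior for each component is proportional to its prior times its likelihood at x.
Evaluate each component's likelihood at the observed value:
  f_I = C(8,5)·0.40^5·0.60^3 = 56·0.01024·0.216 = 0.123863
  f_II = C(8,5)·0.54^5·0.46^3 = 56·0.0459165·0.097336 = 0.250282
  f_III = C(8,5)·0.61^5·0.39^3 = 56·0.0844596·0.059319 = 0.280563
Unnormalised posteriors:
  π_I·f_I = 0.15 × 0.123863 = 0.0185795
  π_II·f_II = 0.62 × 0.250282 = 0.155175
  π_III·f_III = 0.23 × 0.280563 = 0.0645296
Evidence: 0.0185795 + 0.155175 + 0.0645296 = 0.238284
P(Group II | 5 successes out of 8) ≈ 0.651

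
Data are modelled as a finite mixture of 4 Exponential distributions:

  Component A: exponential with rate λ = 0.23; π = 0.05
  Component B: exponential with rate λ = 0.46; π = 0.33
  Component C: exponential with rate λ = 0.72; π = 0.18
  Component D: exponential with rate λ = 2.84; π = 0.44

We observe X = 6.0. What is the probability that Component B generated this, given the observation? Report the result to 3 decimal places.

Apply Bayes' rule: the posterior for each component is proportional to its prior times its likelihood at x.
Exponential densities:
  f_A = 0.23·e^(−0.23·6.0) = 0.23·e^(−1.3800) = 0.0578631
  f_B = 0.46·e^(−0.46·6.0) = 0.46·e^(−2.7600) = 0.0291142
  f_C = 0.72·e^(−0.72·6.0) = 0.72·e^(−4.3200) = 0.00957592
  f_D = 2.84·e^(−2.84·6.0) = 2.84·e^(−17.0400) = 1.12964e-07
Unnormalised posteriors:
  P(Z=A)·f_A = 0.05 × 0.0578631 = 0.00289315
  P(Z=B)·f_B = 0.33 × 0.0291142 = 0.00960769
  P(Z=C)·f_C = 0.18 × 0.00957592 = 0.00172366
  P(Z=D)·f_D = 0.44 × 1.12964e-07 = 4.97042e-08
Evidence: 0.00289315 + 0.00960769 + 0.00172366 + 4.97042e-08 = 0.0142246
P(Component B | data) = 0.00960769 / 0.0142246 ≈ 0.675

0.675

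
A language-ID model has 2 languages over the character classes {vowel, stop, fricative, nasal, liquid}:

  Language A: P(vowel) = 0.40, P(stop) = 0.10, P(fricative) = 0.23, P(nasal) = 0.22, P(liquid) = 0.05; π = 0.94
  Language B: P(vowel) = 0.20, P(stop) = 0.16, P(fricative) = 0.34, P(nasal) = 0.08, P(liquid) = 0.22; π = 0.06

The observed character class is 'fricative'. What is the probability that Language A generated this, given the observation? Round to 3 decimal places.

The responsibility of component k is w_k f_k(x) divided by Σ_j w_j f_j(x).
Component likelihoods at x = 'fricative':
  p_A = P(fricative | comp) = 0.23
  p_B = P(fricative | comp) = 0.34
Weight by the priors:
  w_A·p_A = 0.94 × 0.23 = 0.2162
  w_B·p_B = 0.06 × 0.34 = 0.0204
Normaliser: 0.2162 + 0.0204 = 0.2366
So the posterior for Language A is 0.2162 / 0.2366 ≈ 0.914.

0.914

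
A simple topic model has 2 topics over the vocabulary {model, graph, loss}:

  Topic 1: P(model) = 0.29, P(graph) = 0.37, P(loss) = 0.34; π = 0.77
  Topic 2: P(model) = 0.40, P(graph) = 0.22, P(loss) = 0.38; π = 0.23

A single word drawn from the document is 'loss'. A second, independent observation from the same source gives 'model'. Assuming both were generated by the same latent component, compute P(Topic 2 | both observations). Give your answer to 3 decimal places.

0.315

By Bayes' theorem, P(k | x) = P(Z=k) f_k(x) / Σ_j P(Z=j) f_j(x).
Since both observations come from the same component, the likelihood for component k is f_k(x₁)·f_k(x₂).
  p_1 = [0.34] × [0.29] = 0.0986
  p_2 = [0.38] × [0.4] = 0.152
Multiply by the mixture weights:
  P(Z=1)·p_1 = 0.77 × 0.0986 = 0.075922
  P(Z=2)·p_2 = 0.23 × 0.152 = 0.03496
Sum: 0.075922 + 0.03496 = 0.110882
P(Topic 2 | x) = 0.03496 / 0.110882 ≈ 0.315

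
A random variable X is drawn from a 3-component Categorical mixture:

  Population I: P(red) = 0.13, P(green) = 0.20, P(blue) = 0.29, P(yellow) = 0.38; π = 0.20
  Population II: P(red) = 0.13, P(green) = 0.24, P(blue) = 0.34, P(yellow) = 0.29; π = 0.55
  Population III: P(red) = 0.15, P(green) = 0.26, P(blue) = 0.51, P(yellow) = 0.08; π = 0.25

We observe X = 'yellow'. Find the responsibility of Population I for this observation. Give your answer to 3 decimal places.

P(component k | x) = w_k·f_k(x) / marginal(x), where marginal(x) = Σ_j w_j·f_j(x).
Component likelihoods at x = 'yellow':
  p_I = P(yellow | comp) = 0.38
  p_II = P(yellow | comp) = 0.29
  p_III = P(yellow | comp) = 0.08
Multiply by the mixture weights:
  w_I·p_I = 0.20 × 0.38 = 0.076
  w_II·p_II = 0.55 × 0.29 = 0.1595
  w_III·p_III = 0.25 × 0.08 = 0.02
Sum: 0.076 + 0.1595 + 0.02 = 0.2555
So the posterior for Population I is 0.076 / 0.2555 ≈ 0.297.

0.297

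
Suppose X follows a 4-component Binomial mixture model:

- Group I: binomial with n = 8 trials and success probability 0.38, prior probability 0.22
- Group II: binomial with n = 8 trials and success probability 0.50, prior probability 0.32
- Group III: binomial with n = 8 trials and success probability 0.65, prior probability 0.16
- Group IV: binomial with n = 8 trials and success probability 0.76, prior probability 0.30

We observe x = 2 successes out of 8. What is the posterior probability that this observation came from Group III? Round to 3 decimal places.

By Bayes' theorem, P(k | x) = π_k f_k(x) / Σ_j π_j f_j(x).
Binomial probabilities:
  f_I = 0.229655
  f_II = 0.109375
  f_III = 0.0217467
  f_IV = 0.00309067
Prior × likelihood for each component:
  π_I·f_I = 0.22 × 0.229655 = 0.050524
  π_II·f_II = 0.32 × 0.109375 = 0.035
  π_III·f_III = 0.16 × 0.0217467 = 0.00347947
  π_IV·f_IV = 0.30 × 0.00309067 = 0.000927201
Sum: 0.050524 + 0.035 + 0.00347947 + 0.000927201 = 0.0899307
So the posterior for Group III is 0.00347947 / 0.0899307 ≈ 0.039.

0.039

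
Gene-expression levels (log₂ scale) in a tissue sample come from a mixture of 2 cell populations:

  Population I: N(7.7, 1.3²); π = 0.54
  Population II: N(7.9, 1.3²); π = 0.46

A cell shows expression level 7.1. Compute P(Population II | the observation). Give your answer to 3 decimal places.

Apply Bayes' rule: the posterior for each component is proportional to its prior times its likelihood at x.
Evaluate each component's likelihood at the observed value:
  L_I = (1/(1.3·√(2π)))·exp(−(7.1−7.7)²/(2·1.3²)) = 0.306879·exp(-0.10651) = 0.275874
  L_II = (1/(1.3·√(2π)))·exp(−(7.1−7.9)²/(2·1.3²)) = 0.306879·exp(-0.18935) = 0.253941
Prior × likelihood for each component:
  π_I·L_I = 0.54 × 0.275874 = 0.148972
  π_II·L_II = 0.46 × 0.253941 = 0.116813
Denominator: 0.148972 + 0.116813 = 0.265785
So the posterior for Population II is 0.116813 / 0.265785 ≈ 0.440.

0.440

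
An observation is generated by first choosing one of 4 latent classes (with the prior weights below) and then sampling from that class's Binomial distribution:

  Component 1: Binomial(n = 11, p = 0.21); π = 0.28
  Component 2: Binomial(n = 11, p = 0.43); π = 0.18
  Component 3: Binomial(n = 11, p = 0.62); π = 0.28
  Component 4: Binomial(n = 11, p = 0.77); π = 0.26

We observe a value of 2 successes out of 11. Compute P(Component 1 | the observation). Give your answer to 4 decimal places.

The responsibility of component k is P(Z=k) f_k(x) divided by Σ_j P(Z=j) f_j(x).
Component likelihoods at x = 2 successes out of 11:
  f_1 = C(11,2)·0.21^2·0.79^9 = 55·0.0441·0.119852 = 0.2907
  f_2 = C(11,2)·0.43^2·0.57^9 = 55·0.1849·0.00635146 = 0.0645912
  f_3 = C(11,2)·0.62^2·0.38^9 = 55·0.3844·0.000165216 = 0.003493
  f_4 = C(11,2)·0.77^2·0.23^9 = 55·0.5929·1.80115e-06 = 5.87347e-05
Prior × likelihood for each component:
  P(Z=1)·f_1 = 0.28 × 0.2907 = 0.081396
  P(Z=2)·f_2 = 0.18 × 0.0645912 = 0.0116264
  P(Z=3)·f_3 = 0.28 × 0.003493 = 0.00097804
  P(Z=4)·f_4 = 0.26 × 5.87347e-05 = 1.5271e-05
Marginal: 0.081396 + 0.0116264 + 0.00097804 + 1.5271e-05 = 0.0940157
Responsibility of Component 1: 0.081396 / 0.0940157 ≈ 0.8658

0.8658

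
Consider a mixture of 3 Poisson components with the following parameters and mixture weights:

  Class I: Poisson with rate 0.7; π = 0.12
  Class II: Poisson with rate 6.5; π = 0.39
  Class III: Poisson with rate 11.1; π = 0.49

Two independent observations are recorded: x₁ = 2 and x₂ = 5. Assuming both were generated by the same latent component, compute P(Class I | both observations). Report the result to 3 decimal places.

0.006

By Bayes' theorem, P(k | x) = π_k f_k(x) / Σ_j π_j f_j(x).
Since both observations come from the same component, the likelihood for component k is f_k(x₁)·f_k(x₂).
  L_I = [e^(−0.7)·0.7^2/2! = 0.121663] × [0.000695509] = 8.4618e-05
  L_II = [e^(−6.5)·6.5^2/2! = 0.0317602] × [0.145369] = 0.00461694
  L_III = [e^(−11.1)·11.1^2/2! = 0.000930995] × [0.021221] = 1.97566e-05
Multiply by the mixture weights:
  π_I·L_I = 0.12 × 8.4618e-05 = 1.01542e-05
  π_II·L_II = 0.39 × 0.00461694 = 0.00180061
  π_III·L_III = 0.49 × 1.97566e-05 = 9.68073e-06
Evidence: 1.01542e-05 + 0.00180061 + 9.68073e-06 = 0.00182044
Responsibility of Class I: 1.01542e-05 / 0.00182044 ≈ 0.006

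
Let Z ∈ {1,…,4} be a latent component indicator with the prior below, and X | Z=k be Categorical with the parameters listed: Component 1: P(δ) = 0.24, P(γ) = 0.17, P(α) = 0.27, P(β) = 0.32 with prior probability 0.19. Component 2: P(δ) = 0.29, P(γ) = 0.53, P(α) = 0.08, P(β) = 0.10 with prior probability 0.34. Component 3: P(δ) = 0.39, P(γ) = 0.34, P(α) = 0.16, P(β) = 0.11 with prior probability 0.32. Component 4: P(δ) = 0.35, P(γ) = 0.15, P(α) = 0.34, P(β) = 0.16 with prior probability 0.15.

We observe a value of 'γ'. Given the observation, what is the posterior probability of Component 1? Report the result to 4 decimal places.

By Bayes' theorem, P(k | x) = w_k f_k(x) / Σ_j w_j f_j(x).
Evaluate each component's likelihood at the observed value:
  p_1 = P(γ | comp) = 0.17
  p_2 = P(γ | comp) = 0.53
  p_3 = P(γ | comp) = 0.34
  p_4 = P(γ | comp) = 0.15
Multiply by the mixture weights:
  w_1·p_1 = 0.19 × 0.17 = 0.0323
  w_2·p_2 = 0.34 × 0.53 = 0.1802
  w_3·p_3 = 0.32 × 0.34 = 0.1088
  w_4·p_4 = 0.15 × 0.15 = 0.0225
Sum: 0.0323 + 0.1802 + 0.1088 + 0.0225 = 0.3438
So the posterior for Component 1 is 0.0323 / 0.3438 ≈ 0.0939.

0.0939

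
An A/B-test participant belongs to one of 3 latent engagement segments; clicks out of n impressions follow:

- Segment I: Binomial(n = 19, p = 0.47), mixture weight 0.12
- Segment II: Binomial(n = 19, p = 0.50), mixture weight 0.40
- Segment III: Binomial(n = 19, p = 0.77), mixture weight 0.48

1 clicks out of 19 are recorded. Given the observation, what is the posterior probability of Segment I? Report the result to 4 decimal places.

P(component k | x) = P(Z=k)·f_k(x) / marginal(x), where marginal(x) = Σ_j P(Z=j)·f_j(x).
Component likelihoods at x = 1 clicks out of 19:
  f_I = C(19,1)·0.47^1·0.53^18 = 19·0.47·1.08884e-05 = 9.72338e-05
  f_II = C(19,1)·0.50^1·0.50^18 = 19·0.5·3.8147e-06 = 3.62396e-05
  f_III = C(19,1)·0.77^1·0.23^18 = 19·0.77·3.24415e-12 = 4.74619e-11
Multiply by the mixture weights:
  P(Z=I)·f_I = 0.12 × 9.72338e-05 = 1.16681e-05
  P(Z=II)·f_II = 0.40 × 3.62396e-05 = 1.44958e-05
  P(Z=III)·f_III = 0.48 × 4.74619e-11 = 2.27817e-11
Marginal: 1.16681e-05 + 1.44958e-05 + 2.27817e-11 = 2.61639e-05
Responsibility of Segment I: 1.16681e-05 / 2.61639e-05 ≈ 0.4460

0.4460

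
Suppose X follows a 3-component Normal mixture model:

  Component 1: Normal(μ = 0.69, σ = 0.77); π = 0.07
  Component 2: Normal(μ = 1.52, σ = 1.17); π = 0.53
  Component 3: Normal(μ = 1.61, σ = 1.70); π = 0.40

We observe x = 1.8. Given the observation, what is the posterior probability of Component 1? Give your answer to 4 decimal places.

0.0455

P(component k | x) = P(Z=k)·f_k(x) / marginal(x), where marginal(x) = Σ_j P(Z=j)·f_j(x).
Normal densities:
  f_1 = 0.183302
  f_2 = 0.331351
  f_3 = 0.233211
Prior × likelihood for each component:
  P(Z=1)·f_1 = 0.07 × 0.183302 = 0.0128312
  P(Z=2)·f_2 = 0.53 × 0.331351 = 0.175616
  P(Z=3)·f_3 = 0.40 × 0.233211 = 0.0932843
Normaliser: 0.0128312 + 0.175616 + 0.0932843 = 0.281731
Responsibility of Component 1: 0.0128312 / 0.281731 ≈ 0.0455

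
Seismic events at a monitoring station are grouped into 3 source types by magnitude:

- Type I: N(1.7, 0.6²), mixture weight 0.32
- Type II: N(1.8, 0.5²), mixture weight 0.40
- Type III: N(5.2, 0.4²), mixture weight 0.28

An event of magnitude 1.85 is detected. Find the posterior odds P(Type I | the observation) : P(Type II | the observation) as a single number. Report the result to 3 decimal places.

The posterior odds equal the prior odds times the likelihood ratio: (P(Z=i)/P(Z=j))·(f_i(x)/f_j(x)).
Normal densities:
  f_I = 0.644447
  f_II = 0.793905
  f_III = 5.86147e-16
0.206223 / 0.317562 ≈ 0.649

0.649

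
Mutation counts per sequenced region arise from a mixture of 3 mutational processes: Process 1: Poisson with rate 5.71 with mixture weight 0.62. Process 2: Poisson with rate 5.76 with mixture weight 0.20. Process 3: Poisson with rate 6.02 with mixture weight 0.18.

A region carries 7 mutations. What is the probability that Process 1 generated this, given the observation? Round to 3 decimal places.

0.612

P(component k | x) = π_k·f_k(x) / marginal(x), where marginal(x) = Σ_j π_j·f_j(x).
Poisson probabilities:
  f_1 = 0.130077
  f_2 = 0.13152
  f_3 = 0.138131
Weight by the priors:
  π_1·f_1 = 0.62 × 0.130077 = 0.0806478
  π_2·f_2 = 0.20 × 0.13152 = 0.0263039
  π_3·f_3 = 0.18 × 0.138131 = 0.0248636
Denominator: 0.0806478 + 0.0263039 + 0.0248636 = 0.131815
P(Process 1 | 7 mutations) = 0.0806478 / 0.131815 ≈ 0.612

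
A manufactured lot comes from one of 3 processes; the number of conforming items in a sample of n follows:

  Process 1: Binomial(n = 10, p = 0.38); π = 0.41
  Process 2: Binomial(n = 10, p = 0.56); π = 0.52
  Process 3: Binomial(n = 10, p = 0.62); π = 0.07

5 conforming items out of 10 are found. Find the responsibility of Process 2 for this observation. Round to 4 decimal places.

Apply Bayes' rule: the posterior for each component is proportional to its prior times its likelihood at x.
Binomial probabilities:
  p_1 = 0.182927
  p_2 = 0.228878
  p_3 = 0.182927
Weight by the priors:
  π_1·p_1 = 0.41 × 0.182927 = 0.0749999
  π_2·p_2 = 0.52 × 0.228878 = 0.119017
  π_3·p_3 = 0.07 × 0.182927 = 0.0128049
Sum: 0.0749999 + 0.119017 + 0.0128049 = 0.206821
P(Process 2 | data) = 0.119017 / 0.206821 ≈ 0.5755

0.5755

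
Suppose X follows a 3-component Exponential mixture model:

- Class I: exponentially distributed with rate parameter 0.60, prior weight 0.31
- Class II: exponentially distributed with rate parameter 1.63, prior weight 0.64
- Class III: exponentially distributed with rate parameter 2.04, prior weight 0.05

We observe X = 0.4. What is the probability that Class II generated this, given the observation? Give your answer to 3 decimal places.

Apply Bayes' rule: the posterior for each component is proportional to its prior times its likelihood at x.
Exponential densities:
  f_I = 0.471977
  f_II = 0.849234
  f_III = 0.902082
Weight by the priors:
  w_I·f_I = 0.31 × 0.471977 = 0.146313
  w_II·f_II = 0.64 × 0.849234 = 0.54351
  w_III·f_III = 0.05 × 0.902082 = 0.0451041
Sum: 0.146313 + 0.54351 + 0.0451041 = 0.734927
P(Class II | x) ≈ 0.740

0.740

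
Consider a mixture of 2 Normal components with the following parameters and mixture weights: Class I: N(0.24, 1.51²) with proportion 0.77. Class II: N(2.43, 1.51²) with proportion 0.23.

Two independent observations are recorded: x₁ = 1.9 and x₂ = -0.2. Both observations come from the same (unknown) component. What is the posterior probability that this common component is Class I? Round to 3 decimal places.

P(component k | x) = P(Z=k)·f_k(x) / marginal(x), where marginal(x) = Σ_j P(Z=j)·f_j(x).
Since both observations come from the same component, the likelihood for component k is f_k(x₁)·f_k(x₂).
  f_I = [(1/(1.51·√(2π)))·exp(−(1.9−0.24)²/(2·1.51²)) = 0.264200·exp(-0.60427) = 0.144378] × [0.253219] = 0.0365592
  f_II = [(1/(1.51·√(2π)))·exp(−(1.9−2.43)²/(2·1.51²)) = 0.264200·exp(-0.06160) = 0.248417] × [0.0579691] = 0.0144005
Multiply by the mixture weights:
  P(Z=I)·f_I = 0.77 × 0.0365592 = 0.0281506
  P(Z=II)·f_II = 0.23 × 0.0144005 = 0.00331212
Evidence: 0.0281506 + 0.00331212 = 0.0314627
P(Class I | data) ≈ 0.895

0.895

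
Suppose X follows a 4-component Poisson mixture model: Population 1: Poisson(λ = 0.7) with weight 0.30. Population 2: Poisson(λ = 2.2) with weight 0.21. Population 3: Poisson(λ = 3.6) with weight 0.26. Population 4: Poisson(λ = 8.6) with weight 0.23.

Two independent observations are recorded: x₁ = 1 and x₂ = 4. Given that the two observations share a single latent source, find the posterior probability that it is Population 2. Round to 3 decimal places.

Apply Bayes' rule: the posterior for each component is proportional to its prior times its likelihood at x.
Since both observations come from the same component, the likelihood for component k is f_k(x₁)·f_k(x₂).
  f_1 = [0.34761] × [0.00496792] = 0.0017269
  f_2 = [0.243767] × [0.108151] = 0.0263637
  f_3 = [0.0983654] × [0.191222] = 0.0188097
  f_4 = [0.00158331] × [0.0419614] = 6.64379e-05
Prior × likelihood for each component:
  P(Z=1)·f_1 = 0.30 × 0.0017269 = 0.000518069
  P(Z=2)·f_2 = 0.21 × 0.0263637 = 0.00553638
  P(Z=3)·f_3 = 0.26 × 0.0188097 = 0.00489051
  P(Z=4)·f_4 = 0.23 × 6.64379e-05 = 1.52807e-05
Evidence: 0.000518069 + 0.00553638 + 0.00489051 + 1.52807e-05 = 0.0109602
P(Population 2 | data) ≈ 0.505

0.505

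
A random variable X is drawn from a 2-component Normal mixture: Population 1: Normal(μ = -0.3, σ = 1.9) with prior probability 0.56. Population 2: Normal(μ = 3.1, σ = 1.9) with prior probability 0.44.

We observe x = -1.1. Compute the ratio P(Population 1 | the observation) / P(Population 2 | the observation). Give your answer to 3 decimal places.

Only the two components matter; the odds are (P(Z=i) f_i(x)) / (P(Z=j) f_j(x)).
Normal densities:
  f_1 = (1/(1.9·√(2π)))·exp(−(-1.1−-0.3)²/(2·1.9²)) = 0.209970·exp(-0.08864) = 0.192158
  f_2 = (1/(1.9·√(2π)))·exp(−(-1.1−3.1)²/(2·1.9²)) = 0.209970·exp(-2.44321) = 0.0182424
Odds = (0.56/0.44) × (0.192158/0.0182424) = 1.27273 × 10.5336 ≈ 13.406

13.406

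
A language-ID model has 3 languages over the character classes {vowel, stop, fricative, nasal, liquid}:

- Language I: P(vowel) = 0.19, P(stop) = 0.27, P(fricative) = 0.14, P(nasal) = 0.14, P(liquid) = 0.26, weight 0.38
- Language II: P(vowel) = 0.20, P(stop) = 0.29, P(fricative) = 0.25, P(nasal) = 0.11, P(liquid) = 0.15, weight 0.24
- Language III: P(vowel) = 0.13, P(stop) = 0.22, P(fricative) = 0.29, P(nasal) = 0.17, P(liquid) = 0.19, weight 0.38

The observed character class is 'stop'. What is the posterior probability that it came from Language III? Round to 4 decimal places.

By Bayes' theorem, P(k | x) = P(Z=k) f_k(x) / Σ_j P(Z=j) f_j(x).
Categorical probabilities:
  p_I = 0.27
  p_II = 0.29
  p_III = 0.22
Multiply by the mixture weights:
  P(Z=I)·p_I = 0.38 × 0.27 = 0.1026
  P(Z=II)·p_II = 0.24 × 0.29 = 0.0696
  P(Z=III)·p_III = 0.38 × 0.22 = 0.0836
Sum: 0.1026 + 0.0696 + 0.0836 = 0.2558
P(Language III | x) ≈ 0.3268

0.3268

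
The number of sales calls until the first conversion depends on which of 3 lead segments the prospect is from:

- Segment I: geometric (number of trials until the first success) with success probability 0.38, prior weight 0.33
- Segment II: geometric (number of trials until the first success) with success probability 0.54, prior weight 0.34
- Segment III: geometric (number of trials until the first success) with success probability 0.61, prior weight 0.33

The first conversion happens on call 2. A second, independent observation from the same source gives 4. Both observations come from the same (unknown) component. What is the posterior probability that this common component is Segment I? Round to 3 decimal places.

Apply Bayes' rule: the posterior for each component is proportional to its prior times its likelihood at x.
Since both observations come from the same component, the likelihood for component k is f_k(x₁)·f_k(x₂).
  f_I = [0.2356] × [0.0905646] = 0.021337
  f_II = [0.2484] × [0.0525614] = 0.0130563
  f_III = [0.2379] × [0.0361846] = 0.00860831
Prior × likelihood for each component:
  π_I·f_I = 0.33 × 0.021337 = 0.00704122
  π_II·f_II = 0.34 × 0.0130563 = 0.00443913
  π_III·f_III = 0.33 × 0.00860831 = 0.00284074
Normaliser: 0.00704122 + 0.00443913 + 0.00284074 = 0.0143211
Responsibility of Segment I: 0.00704122 / 0.0143211 ≈ 0.492

0.492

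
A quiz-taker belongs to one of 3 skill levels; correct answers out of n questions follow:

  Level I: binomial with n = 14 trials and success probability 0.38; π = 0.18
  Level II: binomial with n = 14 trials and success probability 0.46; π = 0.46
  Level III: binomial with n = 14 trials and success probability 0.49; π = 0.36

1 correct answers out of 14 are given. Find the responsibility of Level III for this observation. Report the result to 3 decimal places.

The responsibility of component k is π_k f_k(x) divided by Σ_j π_j f_j(x).
Component likelihoods at x = 1 correct answers out of 14:
  p_I = C(14,1)·0.38^1·0.62^13 = 14·0.38·0.00200029 = 0.0106415
  p_II = C(14,1)·0.46^1·0.54^13 = 14·0.46·0.000331985 = 0.00213799
  p_III = C(14,1)·0.49^1·0.51^13 = 14·0.49·0.000157911 = 0.00108327
Weight by the priors:
  π_I·p_I = 0.18 × 0.0106415 = 0.00191547
  π_II·p_II = 0.46 × 0.00213799 = 0.000983473
  π_III·p_III = 0.36 × 0.00108327 = 0.000389977
Sum: 0.00191547 + 0.000983473 + 0.000389977 = 0.00328892
Responsibility of Level III: 0.000389977 / 0.00328892 ≈ 0.119

0.119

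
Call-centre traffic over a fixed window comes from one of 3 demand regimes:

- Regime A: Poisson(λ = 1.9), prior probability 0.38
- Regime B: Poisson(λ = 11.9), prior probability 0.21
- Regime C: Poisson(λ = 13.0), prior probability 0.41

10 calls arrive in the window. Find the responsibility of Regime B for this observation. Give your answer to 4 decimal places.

P(component k | x) = w_k·f_k(x) / marginal(x), where marginal(x) = Σ_j w_j·f_j(x).
Component likelihoods at x = 10 calls:
  f_A = e^(−1.9)·1.9^10/10! = 2.52705e-05
  f_B = e^(−11.9)·11.9^10/10! = 0.106562
  f_C = e^(−13.0)·13.0^10/10! = 0.0858702
Prior × likelihood for each component:
  w_A·f_A = 0.38 × 2.52705e-05 = 9.60278e-06
  w_B·f_B = 0.21 × 0.106562 = 0.022378
  w_C·f_C = 0.41 × 0.0858702 = 0.0352068
Denominator: 9.60278e-06 + 0.022378 + 0.0352068 = 0.0575944
So the posterior for Regime B is 0.022378 / 0.0575944 ≈ 0.3885.

0.3885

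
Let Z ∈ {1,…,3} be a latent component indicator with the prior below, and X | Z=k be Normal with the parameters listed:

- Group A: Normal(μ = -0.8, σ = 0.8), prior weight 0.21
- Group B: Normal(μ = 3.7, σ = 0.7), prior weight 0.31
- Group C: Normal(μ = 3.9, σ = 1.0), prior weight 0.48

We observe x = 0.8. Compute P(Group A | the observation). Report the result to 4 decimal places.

0.8985

The responsibility of component k is w_k f_k(x) divided by Σ_j w_j f_j(x).
Normal densities:
  L_A = (1/(0.8·√(2π)))·exp(−(0.8−-0.8)²/(2·0.8²)) = 0.498678·exp(-2.00000) = 0.0674887
  L_B = (1/(0.7·√(2π)))·exp(−(0.8−3.7)²/(2·0.7²)) = 0.569918·exp(-8.58163) = 0.00010687
  L_C = (1/(1.0·√(2π)))·exp(−(0.8−3.9)²/(2·1.0²)) = 0.398942·exp(-4.80500) = 0.00326682
Prior × likelihood for each component:
  w_A·L_A = 0.21 × 0.0674887 = 0.0141726
  w_B·L_B = 0.31 × 0.00010687 = 3.31297e-05
  w_C·L_C = 0.48 × 0.00326682 = 0.00156807
Normaliser: 0.0141726 + 3.31297e-05 + 0.00156807 = 0.0157738
Responsibility of Group A: 0.0141726 / 0.0157738 ≈ 0.8985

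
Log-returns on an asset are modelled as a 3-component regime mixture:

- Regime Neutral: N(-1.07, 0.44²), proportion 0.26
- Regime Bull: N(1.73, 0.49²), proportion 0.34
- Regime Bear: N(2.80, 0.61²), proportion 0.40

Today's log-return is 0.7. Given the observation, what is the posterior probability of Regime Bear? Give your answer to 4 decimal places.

0.0224

The responsibility of component k is w_k f_k(x) divided by Σ_j w_j f_j(x).
Normal densities:
  f_Neutral = (1/(0.44·√(2π)))·exp(−(0.7−-1.07)²/(2·0.44²)) = 0.906687·exp(-8.09117) = 0.000277657
  f_Bull = (1/(0.49·√(2π)))·exp(−(0.7−1.73)²/(2·0.49²)) = 0.814168·exp(-2.20929) = 0.0893784
  f_Bear = (1/(0.61·√(2π)))·exp(−(0.7−2.80)²/(2·0.61²)) = 0.654004·exp(-5.92583) = 0.00174593
Prior × likelihood for each component:
  w_Neutral·f_Neutral = 0.26 × 0.000277657 = 7.21907e-05
  w_Bull·f_Bull = 0.34 × 0.0893784 = 0.0303886
  w_Bear·f_Bear = 0.40 × 0.00174593 = 0.000698372
Normaliser: 7.21907e-05 + 0.0303886 + 0.000698372 = 0.0311592
Responsibility of Regime Bear: 0.000698372 / 0.0311592 ≈ 0.0224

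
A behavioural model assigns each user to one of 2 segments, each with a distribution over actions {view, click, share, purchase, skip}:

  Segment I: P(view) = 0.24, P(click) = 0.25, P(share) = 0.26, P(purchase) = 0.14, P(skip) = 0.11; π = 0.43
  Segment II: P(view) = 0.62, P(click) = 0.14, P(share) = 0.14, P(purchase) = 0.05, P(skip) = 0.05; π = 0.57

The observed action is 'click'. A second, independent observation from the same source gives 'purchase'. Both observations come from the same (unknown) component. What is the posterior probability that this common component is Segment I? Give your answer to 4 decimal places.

Posterior ∝ prior × likelihood, so P(k | x) ∝ π_k f_k(x); normalise over all components.
Since both observations come from the same component, the likelihood for component k is f_k(x₁)·f_k(x₂).
  f_I = [P(click | comp) = 0.25] × [0.14] = 0.035
  f_II = [P(click | comp) = 0.14] × [0.05] = 0.007
Weight by the priors:
  π_I·f_I = 0.43 × 0.035 = 0.01505
  π_II·f_II = 0.57 × 0.007 = 0.00399
Denominator: 0.01505 + 0.00399 = 0.01904
Responsibility of Segment I: 0.01505 / 0.01904 ≈ 0.7904

0.7904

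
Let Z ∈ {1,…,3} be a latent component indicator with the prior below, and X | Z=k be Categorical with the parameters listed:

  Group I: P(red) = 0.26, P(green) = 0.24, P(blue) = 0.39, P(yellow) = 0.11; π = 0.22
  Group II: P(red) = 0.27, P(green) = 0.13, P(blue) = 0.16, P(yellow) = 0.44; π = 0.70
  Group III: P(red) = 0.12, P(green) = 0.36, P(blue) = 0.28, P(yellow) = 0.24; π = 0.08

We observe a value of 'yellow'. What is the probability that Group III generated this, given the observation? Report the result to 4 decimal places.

0.0546

Apply Bayes' rule: the posterior for each component is proportional to its prior times its likelihood at x.
Evaluate each component's likelihood at the observed value:
  p_I = P(yellow | comp) = 0.11
  p_II = P(yellow | comp) = 0.44
  p_III = P(yellow | comp) = 0.24
Weight by the priors:
  P(Z=I)·p_I = 0.22 × 0.11 = 0.0242
  P(Z=II)·p_II = 0.70 × 0.44 = 0.308
  P(Z=III)·p_III = 0.08 × 0.24 = 0.0192
Sum: 0.0242 + 0.308 + 0.0192 = 0.3514
P(Group III | the observation) ≈ 0.0546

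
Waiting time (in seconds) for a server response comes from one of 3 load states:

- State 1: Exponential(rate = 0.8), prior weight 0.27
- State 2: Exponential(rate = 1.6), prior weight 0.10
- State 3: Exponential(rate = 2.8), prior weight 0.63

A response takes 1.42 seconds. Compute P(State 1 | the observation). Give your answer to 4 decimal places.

0.5831

P(component k | x) = π_k·f_k(x) / marginal(x), where marginal(x) = Σ_j π_j·f_j(x).
Component likelihoods at x = 1.42 seconds:
  f_1 = 0.256881
  f_2 = 0.164969
  f_3 = 0.0525295
Weight by the priors:
  π_1·f_1 = 0.27 × 0.256881 = 0.0693578
  π_2·f_2 = 0.10 × 0.164969 = 0.0164969
  π_3·f_3 = 0.63 × 0.0525295 = 0.0330936
Evidence: 0.0693578 + 0.0164969 + 0.0330936 = 0.118948
P(State 1 | data) ≈ 0.5831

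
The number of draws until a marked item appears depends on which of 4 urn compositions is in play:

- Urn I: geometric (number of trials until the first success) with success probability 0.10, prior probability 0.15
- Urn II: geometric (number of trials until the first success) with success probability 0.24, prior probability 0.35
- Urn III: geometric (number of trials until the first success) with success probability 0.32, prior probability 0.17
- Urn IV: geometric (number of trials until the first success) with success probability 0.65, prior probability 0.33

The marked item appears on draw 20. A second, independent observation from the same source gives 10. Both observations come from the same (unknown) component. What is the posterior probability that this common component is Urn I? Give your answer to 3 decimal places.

0.891

The responsibility of component k is π_k f_k(x) divided by Σ_j π_j f_j(x).
Since both observations come from the same component, the likelihood for component k is f_k(x₁)·f_k(x₂).
  p_I = [0.10·(1−0.10)^19 = 0.10·0.135085 = 0.0135085] × [0.038742] = 0.000523348
  p_II = [0.24·(1−0.24)^19 = 0.24·0.00543824 = 0.00130518] × [0.0203018] = 2.64974e-05
  p_III = [0.32·(1−0.32)^19 = 0.32·0.000657157 = 0.00021029] × [0.00994787] = 2.09194e-06
  p_IV = [0.65·(1−0.65)^19 = 0.65·2.17417e-09 = 1.41321e-09] × [5.12302e-05] = 7.23989e-14
Unnormalised posteriors:
  π_I·p_I = 0.15 × 0.000523348 = 7.85021e-05
  π_II·p_II = 0.35 × 2.64974e-05 = 9.27409e-06
  π_III·p_III = 0.17 × 2.09194e-06 = 3.5563e-07
  π_IV·p_IV = 0.33 × 7.23989e-14 = 2.38916e-14
Denominator: 7.85021e-05 + 9.27409e-06 + 3.5563e-07 + 2.38916e-14 = 8.81319e-05
Responsibility of Urn I: 7.85021e-05 / 8.81319e-05 ≈ 0.891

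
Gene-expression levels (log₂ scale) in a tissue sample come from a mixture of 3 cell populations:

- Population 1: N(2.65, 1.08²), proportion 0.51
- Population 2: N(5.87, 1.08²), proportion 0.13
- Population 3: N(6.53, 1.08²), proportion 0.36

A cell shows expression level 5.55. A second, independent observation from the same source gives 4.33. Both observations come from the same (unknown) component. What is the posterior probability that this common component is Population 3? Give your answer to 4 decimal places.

The responsibility of component k is w_k f_k(x) divided by Σ_j w_j f_j(x).
Since both observations come from the same component, the likelihood for component k is f_k(x₁)·f_k(x₂).
  L_1 = [(1/(1.08·√(2π)))·exp(−(5.55−2.65)²/(2·1.08²)) = 0.369391·exp(-3.60511) = 0.0100417] × [0.110165] = 0.00110624
  L_2 = [(1/(1.08·√(2π)))·exp(−(5.55−5.87)²/(2·1.08²)) = 0.369391·exp(-0.04390) = 0.353527] × [0.13365] = 0.0472488
  L_3 = [(1/(1.08·√(2π)))·exp(−(5.55−6.53)²/(2·1.08²)) = 0.369391·exp(-0.41169) = 0.244731] × [0.0463905] = 0.0113532
Weight by the priors:
  w_1·L_1 = 0.51 × 0.00110624 = 0.000564184
  w_2·L_2 = 0.13 × 0.0472488 = 0.00614235
  w_3·L_3 = 0.36 × 0.0113532 = 0.00408716
Evidence: 0.000564184 + 0.00614235 + 0.00408716 = 0.0107937
P(Population 3 | x) = 0.00408716 / 0.0107937 ≈ 0.3787

0.3787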